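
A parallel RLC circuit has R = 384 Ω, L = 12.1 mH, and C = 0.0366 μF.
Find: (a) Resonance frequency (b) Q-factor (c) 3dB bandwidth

Step 1 — Resonance: ω₀ = 1/√(LC) = 1/√(0.0121·3.66e-08) = 4.752e+04 rad/s.
Step 2 — f₀ = ω₀/(2π) = 7563 Hz.
Step 3 — Parallel Q: Q = R/(ω₀L) = 384/(4.752e+04·0.0121) = 0.6679.
Step 4 — Bandwidth: Δω = ω₀/Q = 7.115e+04 rad/s; BW = Δω/(2π) = 1.132e+04 Hz.

(a) f₀ = 7563 Hz  (b) Q = 0.6679  (c) BW = 1.132e+04 Hz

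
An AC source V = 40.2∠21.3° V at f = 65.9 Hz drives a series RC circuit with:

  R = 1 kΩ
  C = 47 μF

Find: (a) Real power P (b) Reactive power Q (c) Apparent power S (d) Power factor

Step 1 — Angular frequency: ω = 2π·f = 2π·65.9 = 414.1 rad/s.
Step 2 — Component impedances:
  R: Z = R = 1000 Ω
  C: Z = 1/(jωC) = -j/(ω·C) = 0 - j51.39 Ω
Step 3 — Series combination: Z_total = R + C = 1000 - j51.39 Ω = 1001∠-2.9° Ω.
Step 4 — Source phasor: V = 40.2∠21.3° V = 37.45 + j14.6 V.
Step 5 — Current: I = V / Z = 0.03661 + j0.01648 A = 0.04015∠24.2° A.
Step 6 — Complex power: S = V·I* = 1.612 - j0.08282 VA.
Step 7 — Real power: P = Re(S) = 1.612 W.
Step 8 — Reactive power: Q = Im(S) = -0.08282 VAR.
Step 9 — Apparent power: |S| = 1.614 VA.
Step 10 — Power factor: PF = P/|S| = 0.9987 (leading).

(a) P = 1.612 W  (b) Q = -0.08282 VAR  (c) S = 1.614 VA  (d) PF = 0.9987 (leading)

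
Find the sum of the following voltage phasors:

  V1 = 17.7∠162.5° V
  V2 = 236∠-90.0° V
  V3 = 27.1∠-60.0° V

Step 1 — Convert each phasor to rectangular form:
  V1 = 17.7·(cos(162.5°) + j·sin(162.5°)) = -16.88 + j5.322 V
  V2 = 236·(cos(-90.0°) + j·sin(-90.0°)) = 0 - j236 V
  V3 = 27.1·(cos(-60.0°) + j·sin(-60.0°)) = 13.55 - j23.47 V
Step 2 — Sum components: V_total = -3.331 - j254.1 V.
Step 3 — Convert to polar: |V_total| = 254.2 V, ∠V_total = -90.8°.

V_total = 254.2∠-90.8° V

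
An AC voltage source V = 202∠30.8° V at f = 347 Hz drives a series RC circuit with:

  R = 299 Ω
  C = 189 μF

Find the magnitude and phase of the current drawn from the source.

Step 1 — Angular frequency: ω = 2π·f = 2π·347 = 2180 rad/s.
Step 2 — Component impedances:
  R: Z = R = 299 Ω
  C: Z = 1/(jωC) = -j/(ω·C) = 0 - j2.427 Ω
Step 3 — Series combination: Z_total = R + C = 299 - j2.427 Ω = 299∠-0.5° Ω.
Step 4 — Source phasor: V = 202∠30.8° V = 173.5 + j103.4 V.
Step 5 — Ohm's law: I = V / Z_total = (173.5 + j103.4) / (299 - j2.427) = 0.5775 + j0.3506 A.
Step 6 — Convert to polar: |I| = 0.6756 A, ∠I = 31.3°.

I = 0.6756∠31.3° A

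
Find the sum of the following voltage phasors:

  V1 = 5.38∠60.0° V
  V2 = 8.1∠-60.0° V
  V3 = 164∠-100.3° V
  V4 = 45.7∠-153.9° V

Step 1 — Convert each phasor to rectangular form:
  V1 = 5.38·(cos(60.0°) + j·sin(60.0°)) = 2.69 + j4.659 V
  V2 = 8.1·(cos(-60.0°) + j·sin(-60.0°)) = 4.05 - j7.015 V
  V3 = 164·(cos(-100.3°) + j·sin(-100.3°)) = -29.32 - j161.4 V
  V4 = 45.7·(cos(-153.9°) + j·sin(-153.9°)) = -41.04 - j20.11 V
Step 2 — Sum components: V_total = -63.62 - j183.8 V.
Step 3 — Convert to polar: |V_total| = 194.5 V, ∠V_total = -109.1°.

V_total = 194.5∠-109.1° V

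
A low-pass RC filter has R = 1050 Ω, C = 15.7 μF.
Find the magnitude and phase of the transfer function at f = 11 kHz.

Step 1 — Angular frequency: ω = 2π·1.1e+04 = 6.912e+04 rad/s.
Step 2 — Transfer function: H(jω) = 1/(1 + jωRC).
Step 3 — Denominator: 1 + jωRC = 1 + j·6.912e+04·1050·1.57e-05 = 1 + j1139.
Step 4 — H = 7.703e-07 - j0.0008777.
Step 5 — Magnitude: |H| = 0.0008777 (-61.1 dB); phase: φ = -89.9°.

|H| = 0.0008777 (-61.1 dB), φ = -89.9°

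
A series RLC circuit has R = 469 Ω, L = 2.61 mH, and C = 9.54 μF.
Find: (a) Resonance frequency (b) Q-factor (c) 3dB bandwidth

Step 1 — Resonance condition Im(Z)=0 gives ω₀ = 1/√(LC).
Step 2 — ω₀ = 1/√(0.00261·9.54e-06) = 6337 rad/s.
Step 3 — f₀ = ω₀/(2π) = 1009 Hz.
Step 4 — Series Q: Q = ω₀L/R = 6337·0.00261/469 = 0.03527.
Step 5 — 3dB bandwidth: Δω = ω₀/Q = 1.797e+05 rad/s; BW = Δω/(2π) = 2.86e+04 Hz.

(a) f₀ = 1009 Hz  (b) Q = 0.03527  (c) BW = 2.86e+04 Hz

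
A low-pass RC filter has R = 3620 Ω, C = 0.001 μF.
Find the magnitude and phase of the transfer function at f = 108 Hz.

Step 1 — Angular frequency: ω = 2π·108 = 678.6 rad/s.
Step 2 — Transfer function: H(jω) = 1/(1 + jωRC).
Step 3 — Denominator: 1 + jωRC = 1 + j·678.6·3620·1e-09 = 1 + j0.002456.
Step 4 — H = 1 - j0.002456.
Step 5 — Magnitude: |H| = 1 (-0.0 dB); phase: φ = -0.1°.

|H| = 1 (-0.0 dB), φ = -0.1°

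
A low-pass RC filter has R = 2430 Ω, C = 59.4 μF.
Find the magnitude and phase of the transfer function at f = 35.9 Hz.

Step 1 — Angular frequency: ω = 2π·35.9 = 225.6 rad/s.
Step 2 — Transfer function: H(jω) = 1/(1 + jωRC).
Step 3 — Denominator: 1 + jωRC = 1 + j·225.6·2430·5.94e-05 = 1 + j32.56.
Step 4 — H = 0.0009424 - j0.03068.
Step 5 — Magnitude: |H| = 0.0307 (-30.3 dB); phase: φ = -88.2°.

|H| = 0.0307 (-30.3 dB), φ = -88.2°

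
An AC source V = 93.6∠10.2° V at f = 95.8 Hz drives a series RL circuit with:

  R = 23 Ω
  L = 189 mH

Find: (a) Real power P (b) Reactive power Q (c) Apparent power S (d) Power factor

Step 1 — Angular frequency: ω = 2π·f = 2π·95.8 = 601.9 rad/s.
Step 2 — Component impedances:
  R: Z = R = 23 Ω
  L: Z = jωL = j·601.9·0.189 = 0 + j113.8 Ω
Step 3 — Series combination: Z_total = R + L = 23 + j113.8 Ω = 116.1∠78.6° Ω.
Step 4 — Source phasor: V = 93.6∠10.2° V = 92.12 + j16.58 V.
Step 5 — Current: I = V / Z = 0.2973 - j0.7497 A = 0.8064∠-68.4° A.
Step 6 — Complex power: S = V·I* = 14.96 + j73.99 VA.
Step 7 — Real power: P = Re(S) = 14.96 W.
Step 8 — Reactive power: Q = Im(S) = 73.99 VAR.
Step 9 — Apparent power: |S| = 75.48 VA.
Step 10 — Power factor: PF = P/|S| = 0.1982 (lagging).

(a) P = 14.96 W  (b) Q = 73.99 VAR  (c) S = 75.48 VA  (d) PF = 0.1982 (lagging)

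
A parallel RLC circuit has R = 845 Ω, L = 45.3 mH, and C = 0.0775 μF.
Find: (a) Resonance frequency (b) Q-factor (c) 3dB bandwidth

Step 1 — Resonance: ω₀ = 1/√(LC) = 1/√(0.0453·7.75e-08) = 1.688e+04 rad/s.
Step 2 — f₀ = ω₀/(2π) = 2686 Hz.
Step 3 — Parallel Q: Q = R/(ω₀L) = 845/(1.688e+04·0.0453) = 1.105.
Step 4 — Bandwidth: Δω = ω₀/Q = 1.527e+04 rad/s; BW = Δω/(2π) = 2430 Hz.

(a) f₀ = 2686 Hz  (b) Q = 1.105  (c) BW = 2430 Hz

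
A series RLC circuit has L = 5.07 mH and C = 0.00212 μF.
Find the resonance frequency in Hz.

Step 1 — Resonance condition Im(Z)=0 gives ω₀ = 1/√(LC).
Step 2 — ω₀ = 1/√(0.00507·2.12e-09) = 3.05e+05 rad/s.
Step 3 — f₀ = ω₀/(2π) = 4.855e+04 Hz.

f₀ = 4.855e+04 Hz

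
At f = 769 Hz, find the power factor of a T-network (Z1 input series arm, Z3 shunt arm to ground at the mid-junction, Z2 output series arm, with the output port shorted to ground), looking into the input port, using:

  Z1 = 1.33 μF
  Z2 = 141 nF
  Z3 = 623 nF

Step 1 — Angular frequency: ω = 2π·f = 2π·769 = 4832 rad/s.
Step 2 — Component impedances:
  Z1: Z = 1/(jωC) = -j/(ω·C) = 0 - j155.6 Ω
  Z2: Z = 1/(jωC) = -j/(ω·C) = 0 - j1468 Ω
  Z3: Z = 1/(jωC) = -j/(ω·C) = 0 - j332.2 Ω
Step 3 — With the output port shorted to ground, the output series arm Z2 runs from the junction to ground; the shunt arm Z3 also runs from the junction to ground. They appear in parallel: Z3 || Z2 = 0 - j270.9 Ω.
Step 4 — Series with input arm Z1: Z_in = Z1 + (Z3 || Z2) = 0 - j426.5 Ω = 426.5∠-90.0° Ω.
Step 5 — Power factor: PF = cos(φ) = Re(Z)/|Z| = 0/426.5 = 0.
Step 6 — Type: Im(Z) = -426.5 ⇒ leading (phase φ = -90.0°).

PF = 0 (leading, φ = -90.0°)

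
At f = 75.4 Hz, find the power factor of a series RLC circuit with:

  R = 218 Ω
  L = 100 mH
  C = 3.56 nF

Step 1 — Angular frequency: ω = 2π·f = 2π·75.4 = 473.8 rad/s.
Step 2 — Component impedances:
  R: Z = R = 218 Ω
  L: Z = jωL = j·473.8·0.1 = 0 + j47.38 Ω
  C: Z = 1/(jωC) = -j/(ω·C) = 0 - j5.929e+05 Ω
Step 3 — Series combination: Z_total = R + L + C = 218 - j5.929e+05 Ω = 5.929e+05∠-90.0° Ω.
Step 4 — Power factor: PF = cos(φ) = Re(Z)/|Z| = 218/5.929e+05 = 0.0003677.
Step 5 — Type: Im(Z) = -5.929e+05 ⇒ leading (phase φ = -90.0°).

PF = 0.0003677 (leading, φ = -90.0°)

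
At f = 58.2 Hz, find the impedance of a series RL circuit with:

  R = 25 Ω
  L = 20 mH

Step 1 — Angular frequency: ω = 2π·f = 2π·58.2 = 365.7 rad/s.
Step 2 — Component impedances:
  R: Z = R = 25 Ω
  L: Z = jωL = j·365.7·0.02 = 0 + j7.314 Ω
Step 3 — Series combination: Z_total = R + L = 25 + j7.314 Ω = 26.05∠16.3° Ω.

Z = 25 + j7.314 Ω = 26.05∠16.3° Ω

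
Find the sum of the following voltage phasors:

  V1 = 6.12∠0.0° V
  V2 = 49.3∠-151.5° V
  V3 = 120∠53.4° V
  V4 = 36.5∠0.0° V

Step 1 — Convert each phasor to rectangular form:
  V1 = 6.12·(cos(0.0°) + j·sin(0.0°)) = 6.12 V
  V2 = 49.3·(cos(-151.5°) + j·sin(-151.5°)) = -43.33 - j23.52 V
  V3 = 120·(cos(53.4°) + j·sin(53.4°)) = 71.55 + j96.34 V
  V4 = 36.5·(cos(0.0°) + j·sin(0.0°)) = 36.5 V
Step 2 — Sum components: V_total = 70.84 + j72.81 V.
Step 3 — Convert to polar: |V_total| = 101.6 V, ∠V_total = 45.8°.

V_total = 101.6∠45.8° V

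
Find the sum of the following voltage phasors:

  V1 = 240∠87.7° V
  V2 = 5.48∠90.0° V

Step 1 — Convert each phasor to rectangular form:
  V1 = 240·(cos(87.7°) + j·sin(87.7°)) = 9.632 + j239.8 V
  V2 = 5.48·(cos(90.0°) + j·sin(90.0°)) = 0 + j5.48 V
Step 2 — Sum components: V_total = 9.632 + j245.3 V.
Step 3 — Convert to polar: |V_total| = 245.5 V, ∠V_total = 87.8°.

V_total = 245.5∠87.8° V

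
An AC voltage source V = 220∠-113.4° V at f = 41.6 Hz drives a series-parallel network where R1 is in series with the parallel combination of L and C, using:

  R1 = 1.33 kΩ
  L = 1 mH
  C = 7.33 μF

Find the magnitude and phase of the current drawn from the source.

Step 1 — Angular frequency: ω = 2π·f = 2π·41.6 = 261.4 rad/s.
Step 2 — Component impedances:
  R1: Z = R = 1330 Ω
  L: Z = jωL = j·261.4·0.001 = 0 + j0.2614 Ω
  C: Z = 1/(jωC) = -j/(ω·C) = 0 - j521.9 Ω
Step 3 — Parallel branch: L || C = 1/(1/L + 1/C) = 0 + j0.2615 Ω.
Step 4 — Series with R1: Z_total = R1 + (L || C) = 1330 + j0.2615 Ω = 1330∠0.0° Ω.
Step 5 — Source phasor: V = 220∠-113.4° V = -87.37 - j201.9 V.
Step 6 — Ohm's law: I = V / Z_total = (-87.37 - j201.9) / (1330 + j0.2615) = -0.06572 - j0.1518 A.
Step 7 — Convert to polar: |I| = 0.1654 A, ∠I = -113.4°.

I = 0.1654∠-113.4° A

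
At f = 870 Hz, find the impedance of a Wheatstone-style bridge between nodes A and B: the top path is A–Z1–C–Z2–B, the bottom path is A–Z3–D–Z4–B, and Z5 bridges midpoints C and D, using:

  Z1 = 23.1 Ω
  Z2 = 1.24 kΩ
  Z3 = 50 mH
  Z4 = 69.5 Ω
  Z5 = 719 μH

Step 1 — Angular frequency: ω = 2π·f = 2π·870 = 5466 rad/s.
Step 2 — Component impedances:
  Z1: Z = R = 23.1 Ω
  Z2: Z = R = 1240 Ω
  Z3: Z = jωL = j·5466·0.05 = 0 + j273.3 Ω
  Z4: Z = R = 69.5 Ω
  Z5: Z = jωL = j·5466·0.000719 = 0 + j3.93 Ω
Step 3 — Bridge requires nodal analysis (the Z5 bridge couples midpoints C and D, so the two paths cannot be reduced to a simple series/parallel combination). Setting node B to ground and injecting 1 A at node A, the 3-node admittance system at A, C, D solves to V_A = Z_AB = 88.15 + j5.336 Ω = 88.31∠3.5° Ω.

Z = 88.15 + j5.336 Ω = 88.31∠3.5° Ω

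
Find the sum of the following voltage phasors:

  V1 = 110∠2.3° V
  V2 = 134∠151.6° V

Step 1 — Convert each phasor to rectangular form:
  V1 = 110·(cos(2.3°) + j·sin(2.3°)) = 109.9 + j4.414 V
  V2 = 134·(cos(151.6°) + j·sin(151.6°)) = -117.9 + j63.73 V
Step 2 — Sum components: V_total = -7.962 + j68.15 V.
Step 3 — Convert to polar: |V_total| = 68.61 V, ∠V_total = 96.7°.

V_total = 68.61∠96.7° V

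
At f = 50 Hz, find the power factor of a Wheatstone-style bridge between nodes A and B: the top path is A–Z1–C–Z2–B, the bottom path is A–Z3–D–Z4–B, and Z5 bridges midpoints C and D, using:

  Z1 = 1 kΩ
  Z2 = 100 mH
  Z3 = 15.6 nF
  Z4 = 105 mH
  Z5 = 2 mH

Step 1 — Angular frequency: ω = 2π·f = 2π·50 = 314.2 rad/s.
Step 2 — Component impedances:
  Z1: Z = R = 1000 Ω
  Z2: Z = jωL = j·314.2·0.1 = 0 + j31.42 Ω
  Z3: Z = 1/(jωC) = -j/(ω·C) = 0 - j2.04e+05 Ω
  Z4: Z = jωL = j·314.2·0.105 = 0 + j32.99 Ω
  Z5: Z = jωL = j·314.2·0.002 = 0 + j0.6283 Ω
Step 3 — Bridge requires nodal analysis (the Z5 bridge couples midpoints C and D, so the two paths cannot be reduced to a simple series/parallel combination). Setting node B to ground and injecting 1 A at node A, the 3-node admittance system at A, C, D solves to V_A = Z_AB = 1000 + j11.34 Ω = 1000∠0.6° Ω.
Step 4 — Power factor: PF = cos(φ) = Re(Z)/|Z| = 999.979/1000.04 = 0.9999.
Step 5 — Type: Im(Z) = 11.34 ⇒ lagging (phase φ = 0.6°).

PF = 0.9999 (lagging, φ = 0.6°)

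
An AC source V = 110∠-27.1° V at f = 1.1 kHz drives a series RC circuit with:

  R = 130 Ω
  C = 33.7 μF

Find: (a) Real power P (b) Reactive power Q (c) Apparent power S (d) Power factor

Step 1 — Angular frequency: ω = 2π·f = 2π·1100 = 6912 rad/s.
Step 2 — Component impedances:
  R: Z = R = 130 Ω
  C: Z = 1/(jωC) = -j/(ω·C) = 0 - j4.293 Ω
Step 3 — Series combination: Z_total = R + C = 130 - j4.293 Ω = 130.1∠-1.9° Ω.
Step 4 — Source phasor: V = 110∠-27.1° V = 97.92 - j50.11 V.
Step 5 — Current: I = V / Z = 0.7652 - j0.3602 A = 0.8457∠-25.2° A.
Step 6 — Complex power: S = V·I* = 92.98 - j3.071 VA.
Step 7 — Real power: P = Re(S) = 92.98 W.
Step 8 — Reactive power: Q = Im(S) = -3.071 VAR.
Step 9 — Apparent power: |S| = 93.03 VA.
Step 10 — Power factor: PF = P/|S| = 0.9995 (leading).

(a) P = 92.98 W  (b) Q = -3.071 VAR  (c) S = 93.03 VA  (d) PF = 0.9995 (leading)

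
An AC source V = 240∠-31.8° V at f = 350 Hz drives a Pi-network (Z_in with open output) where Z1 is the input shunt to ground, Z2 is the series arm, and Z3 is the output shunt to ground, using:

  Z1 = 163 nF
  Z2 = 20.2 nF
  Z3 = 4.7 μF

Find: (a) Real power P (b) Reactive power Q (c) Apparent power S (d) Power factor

Step 1 — Angular frequency: ω = 2π·f = 2π·350 = 2199 rad/s.
Step 2 — Component impedances:
  Z1: Z = 1/(jωC) = -j/(ω·C) = 0 - j2790 Ω
  Z2: Z = 1/(jωC) = -j/(ω·C) = 0 - j2.251e+04 Ω
  Z3: Z = 1/(jωC) = -j/(ω·C) = 0 - j96.75 Ω
Step 3 — With open output, the series arm Z2 and the output shunt Z3 appear in series to ground: Z2 + Z3 = 0 - j2.261e+04 Ω.
Step 4 — Parallel with input shunt Z1: Z_in = Z1 || (Z2 + Z3) = 0 - j2483 Ω = 2483∠-90.0° Ω.
Step 5 — Source phasor: V = 240∠-31.8° V = 204 - j126.5 V.
Step 6 — Current: I = V / Z = 0.05093 + j0.08214 A = 0.09665∠58.2° A.
Step 7 — Complex power: S = V·I* = 0 - j23.19 VA.
Step 8 — Real power: P = Re(S) = 0 W.
Step 9 — Reactive power: Q = Im(S) = -23.19 VAR.
Step 10 — Apparent power: |S| = 23.19 VA.
Step 11 — Power factor: PF = P/|S| = 0 (leading).

(a) P = 0 W  (b) Q = -23.19 VAR  (c) S = 23.19 VA  (d) PF = 0 (leading)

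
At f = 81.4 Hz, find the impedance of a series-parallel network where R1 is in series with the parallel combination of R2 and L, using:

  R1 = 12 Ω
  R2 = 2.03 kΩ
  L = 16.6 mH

Step 1 — Angular frequency: ω = 2π·f = 2π·81.4 = 511.5 rad/s.
Step 2 — Component impedances:
  R1: Z = R = 12 Ω
  R2: Z = R = 2030 Ω
  L: Z = jωL = j·511.5·0.0166 = 0 + j8.49 Ω
Step 3 — Parallel branch: R2 || L = 1/(1/R2 + 1/L) = 0.03551 + j8.49 Ω.
Step 4 — Series with R1: Z_total = R1 + (R2 || L) = 12.04 + j8.49 Ω = 14.73∠35.2° Ω.

Z = 12.04 + j8.49 Ω = 14.73∠35.2° Ω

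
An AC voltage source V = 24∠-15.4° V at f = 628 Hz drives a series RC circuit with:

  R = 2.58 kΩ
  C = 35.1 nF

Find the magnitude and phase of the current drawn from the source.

Step 1 — Angular frequency: ω = 2π·f = 2π·628 = 3946 rad/s.
Step 2 — Component impedances:
  R: Z = R = 2580 Ω
  C: Z = 1/(jωC) = -j/(ω·C) = 0 - j7220 Ω
Step 3 — Series combination: Z_total = R + C = 2580 - j7220 Ω = 7667∠-70.3° Ω.
Step 4 — Source phasor: V = 24∠-15.4° V = 23.14 - j6.373 V.
Step 5 — Ohm's law: I = V / Z_total = (23.14 - j6.373) / (2580 - j7220) = 0.001798 + j0.002562 A.
Step 6 — Convert to polar: |I| = 0.00313 A, ∠I = 54.9°.

I = 0.00313∠54.9° A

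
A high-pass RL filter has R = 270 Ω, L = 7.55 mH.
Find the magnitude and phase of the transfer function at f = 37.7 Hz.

Step 1 — Angular frequency: ω = 2π·37.7 = 236.9 rad/s.
Step 2 — Transfer function: H(jω) = jωL/(R + jωL).
Step 3 — Numerator jωL = j·1.788; denominator R + jωL = 270 + j1.788.
Step 4 — H = 4.387e-05 + j0.006623.
Step 5 — Magnitude: |H| = 0.006624 (-43.6 dB); phase: φ = 89.6°.

|H| = 0.006624 (-43.6 dB), φ = 89.6°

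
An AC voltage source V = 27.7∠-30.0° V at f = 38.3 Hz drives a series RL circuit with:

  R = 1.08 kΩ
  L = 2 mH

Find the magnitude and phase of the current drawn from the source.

Step 1 — Angular frequency: ω = 2π·f = 2π·38.3 = 240.6 rad/s.
Step 2 — Component impedances:
  R: Z = R = 1080 Ω
  L: Z = jωL = j·240.6·0.002 = 0 + j0.4813 Ω
Step 3 — Series combination: Z_total = R + L = 1080 + j0.4813 Ω = 1080∠0.0° Ω.
Step 4 — Source phasor: V = 27.7∠-30.0° V = 23.99 - j13.85 V.
Step 5 — Ohm's law: I = V / Z_total = (23.99 - j13.85) / (1080 + j0.4813) = 0.02221 - j0.01283 A.
Step 6 — Convert to polar: |I| = 0.02565 A, ∠I = -30.0°.

I = 0.02565∠-30.0° A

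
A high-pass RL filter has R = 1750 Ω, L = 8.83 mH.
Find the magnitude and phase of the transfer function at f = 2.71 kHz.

Step 1 — Angular frequency: ω = 2π·2710 = 1.703e+04 rad/s.
Step 2 — Transfer function: H(jω) = jωL/(R + jωL).
Step 3 — Numerator jωL = j·150.4; denominator R + jωL = 1750 + j150.4.
Step 4 — H = 0.007327 + j0.08529.
Step 5 — Magnitude: |H| = 0.0856 (-21.4 dB); phase: φ = 85.1°.

|H| = 0.0856 (-21.4 dB), φ = 85.1°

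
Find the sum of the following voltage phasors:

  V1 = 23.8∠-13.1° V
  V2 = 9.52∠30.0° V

Step 1 — Convert each phasor to rectangular form:
  V1 = 23.8·(cos(-13.1°) + j·sin(-13.1°)) = 23.18 - j5.394 V
  V2 = 9.52·(cos(30.0°) + j·sin(30.0°)) = 8.245 + j4.76 V
Step 2 — Sum components: V_total = 31.43 - j0.6343 V.
Step 3 — Convert to polar: |V_total| = 31.43 V, ∠V_total = -1.2°.

V_total = 31.43∠-1.2° V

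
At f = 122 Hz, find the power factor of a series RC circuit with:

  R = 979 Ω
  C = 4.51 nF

Step 1 — Angular frequency: ω = 2π·f = 2π·122 = 766.5 rad/s.
Step 2 — Component impedances:
  R: Z = R = 979 Ω
  C: Z = 1/(jωC) = -j/(ω·C) = 0 - j2.893e+05 Ω
Step 3 — Series combination: Z_total = R + C = 979 - j2.893e+05 Ω = 2.893e+05∠-89.8° Ω.
Step 4 — Power factor: PF = cos(φ) = Re(Z)/|Z| = 979/289259 = 0.003385.
Step 5 — Type: Im(Z) = -2.893e+05 ⇒ leading (phase φ = -89.8°).

PF = 0.003385 (leading, φ = -89.8°)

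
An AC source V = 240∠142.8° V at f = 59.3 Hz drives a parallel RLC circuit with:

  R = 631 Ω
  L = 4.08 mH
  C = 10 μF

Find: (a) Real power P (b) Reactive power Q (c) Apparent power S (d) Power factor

Step 1 — Angular frequency: ω = 2π·f = 2π·59.3 = 372.6 rad/s.
Step 2 — Component impedances:
  R: Z = R = 631 Ω
  L: Z = jωL = j·372.6·0.00408 = 0 + j1.52 Ω
  C: Z = 1/(jωC) = -j/(ω·C) = 0 - j268.4 Ω
Step 3 — Parallel combination: 1/Z_total = 1/R + 1/L + 1/C; Z_total = 0.003704 + j1.529 Ω = 1.529∠89.9° Ω.
Step 4 — Source phasor: V = 240∠142.8° V = -191.2 + j145.1 V.
Step 5 — Current: I = V / Z = 94.61 + j125.3 A = 157∠52.9° A.
Step 6 — Complex power: S = V·I* = 91.28 + j3.768e+04 VA.
Step 7 — Real power: P = Re(S) = 91.28 W.
Step 8 — Reactive power: Q = Im(S) = 3.768e+04 VAR.
Step 9 — Apparent power: |S| = 3.768e+04 VA.
Step 10 — Power factor: PF = P/|S| = 0.002423 (lagging).

(a) P = 91.28 W  (b) Q = 3.768e+04 VAR  (c) S = 3.768e+04 VA  (d) PF = 0.002423 (lagging)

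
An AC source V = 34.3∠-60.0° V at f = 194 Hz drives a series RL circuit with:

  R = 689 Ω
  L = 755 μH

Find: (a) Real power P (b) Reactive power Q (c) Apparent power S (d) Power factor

Step 1 — Angular frequency: ω = 2π·f = 2π·194 = 1219 rad/s.
Step 2 — Component impedances:
  R: Z = R = 689 Ω
  L: Z = jωL = j·1219·0.000755 = 0 + j0.9203 Ω
Step 3 — Series combination: Z_total = R + L = 689 + j0.9203 Ω = 689∠0.1° Ω.
Step 4 — Source phasor: V = 34.3∠-60.0° V = 17.15 - j29.7 V.
Step 5 — Current: I = V / Z = 0.02483 - j0.04315 A = 0.04978∠-60.1° A.
Step 6 — Complex power: S = V·I* = 1.708 + j0.002281 VA.
Step 7 — Real power: P = Re(S) = 1.708 W.
Step 8 — Reactive power: Q = Im(S) = 0.002281 VAR.
Step 9 — Apparent power: |S| = 1.708 VA.
Step 10 — Power factor: PF = P/|S| = 1 (lagging).

(a) P = 1.708 W  (b) Q = 0.002281 VAR  (c) S = 1.708 VA  (d) PF = 1 (lagging)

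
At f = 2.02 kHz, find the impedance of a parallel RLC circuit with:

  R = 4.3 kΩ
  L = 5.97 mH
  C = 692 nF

Step 1 — Angular frequency: ω = 2π·f = 2π·2020 = 1.269e+04 rad/s.
Step 2 — Component impedances:
  R: Z = R = 4300 Ω
  L: Z = jωL = j·1.269e+04·0.00597 = 0 + j75.77 Ω
  C: Z = 1/(jωC) = -j/(ω·C) = 0 - j113.9 Ω
Step 3 — Parallel combination: 1/Z_total = 1/R + 1/L + 1/C; Z_total = 11.9 + j225.9 Ω = 226.2∠87.0° Ω.

Z = 11.9 + j225.9 Ω = 226.2∠87.0° Ω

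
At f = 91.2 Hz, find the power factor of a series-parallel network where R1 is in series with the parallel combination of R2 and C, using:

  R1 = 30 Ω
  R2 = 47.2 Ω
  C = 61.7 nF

Step 1 — Angular frequency: ω = 2π·f = 2π·91.2 = 573 rad/s.
Step 2 — Component impedances:
  R1: Z = R = 30 Ω
  R2: Z = R = 47.2 Ω
  C: Z = 1/(jωC) = -j/(ω·C) = 0 - j2.828e+04 Ω
Step 3 — Parallel branch: R2 || C = 1/(1/R2 + 1/C) = 47.2 - j0.07877 Ω.
Step 4 — Series with R1: Z_total = R1 + (R2 || C) = 77.2 - j0.07877 Ω = 77.2∠-0.1° Ω.
Step 5 — Power factor: PF = cos(φ) = Re(Z)/|Z| = 77.2/77.2 = 1.
Step 6 — Type: Im(Z) = -0.07877 ⇒ leading (phase φ = -0.1°).

PF = 1 (leading, φ = -0.1°)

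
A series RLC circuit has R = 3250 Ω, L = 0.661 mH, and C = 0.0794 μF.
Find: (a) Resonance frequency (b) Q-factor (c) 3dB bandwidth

Step 1 — Resonance: ω₀ = 1/√(LC) = 1/√(0.000661·7.94e-08) = 1.38e+05 rad/s.
Step 2 — f₀ = ω₀/(2π) = 2.197e+04 Hz.
Step 3 — Series Q: Q = ω₀L/R = 1.38e+05·0.000661/3250 = 0.02807.
Step 4 — Bandwidth: Δω = ω₀/Q = 4.917e+06 rad/s; BW = Δω/(2π) = 7.825e+05 Hz.

(a) f₀ = 2.197e+04 Hz  (b) Q = 0.02807  (c) BW = 7.825e+05 Hz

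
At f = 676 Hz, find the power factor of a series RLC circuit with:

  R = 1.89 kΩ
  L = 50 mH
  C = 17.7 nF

Step 1 — Angular frequency: ω = 2π·f = 2π·676 = 4247 rad/s.
Step 2 — Component impedances:
  R: Z = R = 1890 Ω
  L: Z = jωL = j·4247·0.05 = 0 + j212.4 Ω
  C: Z = 1/(jωC) = -j/(ω·C) = 0 - j1.33e+04 Ω
Step 3 — Series combination: Z_total = R + L + C = 1890 - j1.309e+04 Ω = 1.322e+04∠-81.8° Ω.
Step 4 — Power factor: PF = cos(φ) = Re(Z)/|Z| = 1890/13225 = 0.1429.
Step 5 — Type: Im(Z) = -1.309e+04 ⇒ leading (phase φ = -81.8°).

PF = 0.1429 (leading, φ = -81.8°)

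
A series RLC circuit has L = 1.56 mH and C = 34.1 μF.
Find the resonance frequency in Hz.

Step 1 — Resonance condition Im(Z)=0 gives ω₀ = 1/√(LC).
Step 2 — ω₀ = 1/√(0.00156·3.41e-05) = 4336 rad/s.
Step 3 — f₀ = ω₀/(2π) = 690.1 Hz.

f₀ = 690.1 Hz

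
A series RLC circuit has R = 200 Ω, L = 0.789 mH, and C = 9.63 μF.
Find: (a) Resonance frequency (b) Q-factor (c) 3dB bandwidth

Step 1 — Resonance: ω₀ = 1/√(LC) = 1/√(0.000789·9.63e-06) = 1.147e+04 rad/s.
Step 2 — f₀ = ω₀/(2π) = 1826 Hz.
Step 3 — Series Q: Q = ω₀L/R = 1.147e+04·0.000789/200 = 0.04526.
Step 4 — Bandwidth: Δω = ω₀/Q = 2.535e+05 rad/s; BW = Δω/(2π) = 4.034e+04 Hz.

(a) f₀ = 1826 Hz  (b) Q = 0.04526  (c) BW = 4.034e+04 Hz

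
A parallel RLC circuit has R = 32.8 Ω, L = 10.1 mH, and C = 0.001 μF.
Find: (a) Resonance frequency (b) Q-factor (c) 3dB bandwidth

Step 1 — Resonance: ω₀ = 1/√(LC) = 1/√(0.0101·1e-09) = 3.147e+05 rad/s.
Step 2 — f₀ = ω₀/(2π) = 5.008e+04 Hz.
Step 3 — Parallel Q: Q = R/(ω₀L) = 32.8/(3.147e+05·0.0101) = 0.01032.
Step 4 — Bandwidth: Δω = ω₀/Q = 3.049e+07 rad/s; BW = Δω/(2π) = 4.852e+06 Hz.

(a) f₀ = 5.008e+04 Hz  (b) Q = 0.01032  (c) BW = 4.852e+06 Hz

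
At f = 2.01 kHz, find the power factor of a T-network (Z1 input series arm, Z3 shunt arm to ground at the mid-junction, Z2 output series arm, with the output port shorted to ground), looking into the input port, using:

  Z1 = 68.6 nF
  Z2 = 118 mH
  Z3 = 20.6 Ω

Step 1 — Angular frequency: ω = 2π·f = 2π·2010 = 1.263e+04 rad/s.
Step 2 — Component impedances:
  Z1: Z = 1/(jωC) = -j/(ω·C) = 0 - j1154 Ω
  Z2: Z = jωL = j·1.263e+04·0.118 = 0 + j1490 Ω
  Z3: Z = R = 20.6 Ω
Step 3 — With the output port shorted to ground, the output series arm Z2 runs from the junction to ground; the shunt arm Z3 also runs from the junction to ground. They appear in parallel: Z3 || Z2 = 20.6 + j0.2847 Ω.
Step 4 — Series with input arm Z1: Z_in = Z1 + (Z3 || Z2) = 20.6 - j1154 Ω = 1154∠-89.0° Ω.
Step 5 — Power factor: PF = cos(φ) = Re(Z)/|Z| = 20.6/1154 = 0.01785.
Step 6 — Type: Im(Z) = -1154 ⇒ leading (phase φ = -89.0°).

PF = 0.01785 (leading, φ = -89.0°)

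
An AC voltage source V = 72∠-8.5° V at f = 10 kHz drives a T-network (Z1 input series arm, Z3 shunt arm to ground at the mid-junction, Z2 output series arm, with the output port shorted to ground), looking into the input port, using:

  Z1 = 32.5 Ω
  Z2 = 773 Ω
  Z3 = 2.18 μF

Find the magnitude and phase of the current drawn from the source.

Step 1 — Angular frequency: ω = 2π·f = 2π·1e+04 = 6.283e+04 rad/s.
Step 2 — Component impedances:
  Z1: Z = R = 32.5 Ω
  Z2: Z = R = 773 Ω
  Z3: Z = 1/(jωC) = -j/(ω·C) = 0 - j7.301 Ω
Step 3 — With the output port shorted to ground, the output series arm Z2 runs from the junction to ground; the shunt arm Z3 also runs from the junction to ground. They appear in parallel: Z3 || Z2 = 0.06895 - j7.3 Ω.
Step 4 — Series with input arm Z1: Z_in = Z1 + (Z3 || Z2) = 32.57 - j7.3 Ω = 33.38∠-12.6° Ω.
Step 5 — Source phasor: V = 72∠-8.5° V = 71.21 - j10.64 V.
Step 6 — Ohm's law: I = V / Z_total = (71.21 - j10.64) / (32.57 - j7.3) = 2.152 + j0.1555 A.
Step 7 — Convert to polar: |I| = 2.157 A, ∠I = 4.1°.

I = 2.157∠4.1° A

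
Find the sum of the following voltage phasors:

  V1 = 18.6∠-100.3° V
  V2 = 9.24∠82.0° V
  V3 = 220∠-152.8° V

Step 1 — Convert each phasor to rectangular form:
  V1 = 18.6·(cos(-100.3°) + j·sin(-100.3°)) = -3.326 - j18.3 V
  V2 = 9.24·(cos(82.0°) + j·sin(82.0°)) = 1.286 + j9.15 V
  V3 = 220·(cos(-152.8°) + j·sin(-152.8°)) = -195.7 - j100.6 V
Step 2 — Sum components: V_total = -197.7 - j109.7 V.
Step 3 — Convert to polar: |V_total| = 226.1 V, ∠V_total = -151.0°.

V_total = 226.1∠-151.0° V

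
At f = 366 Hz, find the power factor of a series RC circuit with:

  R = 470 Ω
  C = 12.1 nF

Step 1 — Angular frequency: ω = 2π·f = 2π·366 = 2300 rad/s.
Step 2 — Component impedances:
  R: Z = R = 470 Ω
  C: Z = 1/(jωC) = -j/(ω·C) = 0 - j3.594e+04 Ω
Step 3 — Series combination: Z_total = R + C = 470 - j3.594e+04 Ω = 3.594e+04∠-89.3° Ω.
Step 4 — Power factor: PF = cos(φ) = Re(Z)/|Z| = 470/3.594e+04 = 0.01308.
Step 5 — Type: Im(Z) = -3.594e+04 ⇒ leading (phase φ = -89.3°).

PF = 0.01308 (leading, φ = -89.3°)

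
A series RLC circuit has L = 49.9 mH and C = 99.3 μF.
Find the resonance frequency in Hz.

Step 1 — Resonance condition Im(Z)=0 gives ω₀ = 1/√(LC).
Step 2 — ω₀ = 1/√(0.0499·9.93e-05) = 449.2 rad/s.
Step 3 — f₀ = ω₀/(2π) = 71.5 Hz.

f₀ = 71.5 Hz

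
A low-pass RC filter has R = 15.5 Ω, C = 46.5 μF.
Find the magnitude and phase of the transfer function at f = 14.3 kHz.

Step 1 — Angular frequency: ω = 2π·1.43e+04 = 8.985e+04 rad/s.
Step 2 — Transfer function: H(jω) = 1/(1 + jωRC).
Step 3 — Denominator: 1 + jωRC = 1 + j·8.985e+04·15.5·4.65e-05 = 1 + j64.76.
Step 4 — H = 0.0002384 - j0.01544.
Step 5 — Magnitude: |H| = 0.01544 (-36.2 dB); phase: φ = -89.1°.

|H| = 0.01544 (-36.2 dB), φ = -89.1°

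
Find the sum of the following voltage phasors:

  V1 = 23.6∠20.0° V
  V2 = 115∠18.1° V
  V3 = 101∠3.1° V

Step 1 — Convert each phasor to rectangular form:
  V1 = 23.6·(cos(20.0°) + j·sin(20.0°)) = 22.18 + j8.072 V
  V2 = 115·(cos(18.1°) + j·sin(18.1°)) = 109.3 + j35.73 V
  V3 = 101·(cos(3.1°) + j·sin(3.1°)) = 100.9 + j5.462 V
Step 2 — Sum components: V_total = 232.3 + j49.26 V.
Step 3 — Convert to polar: |V_total| = 237.5 V, ∠V_total = 12.0°.

V_total = 237.5∠12.0° V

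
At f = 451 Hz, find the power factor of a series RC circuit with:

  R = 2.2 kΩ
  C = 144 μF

Step 1 — Angular frequency: ω = 2π·f = 2π·451 = 2834 rad/s.
Step 2 — Component impedances:
  R: Z = R = 2200 Ω
  C: Z = 1/(jωC) = -j/(ω·C) = 0 - j2.451 Ω
Step 3 — Series combination: Z_total = R + C = 2200 - j2.451 Ω = 2200∠-0.1° Ω.
Step 4 — Power factor: PF = cos(φ) = Re(Z)/|Z| = 2200/2200 = 1.
Step 5 — Type: Im(Z) = -2.451 ⇒ leading (phase φ = -0.1°).

PF = 1 (leading, φ = -0.1°)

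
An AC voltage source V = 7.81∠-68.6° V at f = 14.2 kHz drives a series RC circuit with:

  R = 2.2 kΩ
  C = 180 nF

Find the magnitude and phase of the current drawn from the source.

Step 1 — Angular frequency: ω = 2π·f = 2π·1.42e+04 = 8.922e+04 rad/s.
Step 2 — Component impedances:
  R: Z = R = 2200 Ω
  C: Z = 1/(jωC) = -j/(ω·C) = 0 - j62.27 Ω
Step 3 — Series combination: Z_total = R + C = 2200 - j62.27 Ω = 2201∠-1.6° Ω.
Step 4 — Source phasor: V = 7.81∠-68.6° V = 2.85 - j7.272 V.
Step 5 — Ohm's law: I = V / Z_total = (2.85 - j7.272) / (2200 - j62.27) = 0.001388 - j0.003266 A.
Step 6 — Convert to polar: |I| = 0.003549 A, ∠I = -67.0°.

I = 0.003549∠-67.0° A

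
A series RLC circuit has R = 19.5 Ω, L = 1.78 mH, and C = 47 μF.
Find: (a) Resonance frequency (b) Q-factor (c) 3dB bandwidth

Step 1 — Resonance: ω₀ = 1/√(LC) = 1/√(0.00178·4.7e-05) = 3457 rad/s.
Step 2 — f₀ = ω₀/(2π) = 550.3 Hz.
Step 3 — Series Q: Q = ω₀L/R = 3457·0.00178/19.5 = 0.3156.
Step 4 — Bandwidth: Δω = ω₀/Q = 1.096e+04 rad/s; BW = Δω/(2π) = 1744 Hz.

(a) f₀ = 550.3 Hz  (b) Q = 0.3156  (c) BW = 1744 Hz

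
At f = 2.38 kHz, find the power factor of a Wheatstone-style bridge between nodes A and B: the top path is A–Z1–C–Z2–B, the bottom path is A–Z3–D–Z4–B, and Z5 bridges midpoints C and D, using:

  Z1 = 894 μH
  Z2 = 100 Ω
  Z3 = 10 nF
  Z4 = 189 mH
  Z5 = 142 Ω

Step 1 — Angular frequency: ω = 2π·f = 2π·2380 = 1.495e+04 rad/s.
Step 2 — Component impedances:
  Z1: Z = jωL = j·1.495e+04·0.000894 = 0 + j13.37 Ω
  Z2: Z = R = 100 Ω
  Z3: Z = 1/(jωC) = -j/(ω·C) = 0 - j6687 Ω
  Z4: Z = jωL = j·1.495e+04·0.189 = 0 + j2826 Ω
  Z5: Z = R = 142 Ω
Step 3 — Bridge requires nodal analysis (the Z5 bridge couples midpoints C and D, so the two paths cannot be reduced to a simple series/parallel combination). Setting node B to ground and injecting 1 A at node A, the 3-node admittance system at A, C, D solves to V_A = Z_AB = 99.7 + j16.89 Ω = 101.1∠9.6° Ω.
Step 4 — Power factor: PF = cos(φ) = Re(Z)/|Z| = 99.70055/101.1214 = 0.9859.
Step 5 — Type: Im(Z) = 16.89 ⇒ lagging (phase φ = 9.6°).

PF = 0.9859 (lagging, φ = 9.6°)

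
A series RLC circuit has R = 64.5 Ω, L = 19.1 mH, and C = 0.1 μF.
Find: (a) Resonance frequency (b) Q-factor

Step 1 — Resonance condition Im(Z)=0 gives ω₀ = 1/√(LC).
Step 2 — ω₀ = 1/√(0.0191·1e-07) = 2.288e+04 rad/s.
Step 3 — f₀ = ω₀/(2π) = 3642 Hz.
Step 4 — Series Q: Q = ω₀L/R = 2.288e+04·0.0191/64.5 = 6.776.

(a) f₀ = 3642 Hz  (b) Q = 6.776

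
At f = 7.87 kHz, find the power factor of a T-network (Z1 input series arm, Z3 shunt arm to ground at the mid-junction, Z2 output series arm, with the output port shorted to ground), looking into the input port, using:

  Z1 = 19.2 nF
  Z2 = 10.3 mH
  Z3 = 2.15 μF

Step 1 — Angular frequency: ω = 2π·f = 2π·7870 = 4.945e+04 rad/s.
Step 2 — Component impedances:
  Z1: Z = 1/(jωC) = -j/(ω·C) = 0 - j1053 Ω
  Z2: Z = jωL = j·4.945e+04·0.0103 = 0 + j509.3 Ω
  Z3: Z = 1/(jωC) = -j/(ω·C) = 0 - j9.406 Ω
Step 3 — With the output port shorted to ground, the output series arm Z2 runs from the junction to ground; the shunt arm Z3 also runs from the junction to ground. They appear in parallel: Z3 || Z2 = 0 - j9.583 Ω.
Step 4 — Series with input arm Z1: Z_in = Z1 + (Z3 || Z2) = 0 - j1063 Ω = 1063∠-90.0° Ω.
Step 5 — Power factor: PF = cos(φ) = Re(Z)/|Z| = 0/1063 = 0.
Step 6 — Type: Im(Z) = -1063 ⇒ leading (phase φ = -90.0°).

PF = 0 (leading, φ = -90.0°)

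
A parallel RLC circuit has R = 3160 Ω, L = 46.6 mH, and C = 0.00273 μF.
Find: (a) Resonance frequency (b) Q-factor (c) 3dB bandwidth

Step 1 — Resonance: ω₀ = 1/√(LC) = 1/√(0.0466·2.73e-09) = 8.866e+04 rad/s.
Step 2 — f₀ = ω₀/(2π) = 1.411e+04 Hz.
Step 3 — Parallel Q: Q = R/(ω₀L) = 3160/(8.866e+04·0.0466) = 0.7648.
Step 4 — Bandwidth: Δω = ω₀/Q = 1.159e+05 rad/s; BW = Δω/(2π) = 1.845e+04 Hz.

(a) f₀ = 1.411e+04 Hz  (b) Q = 0.7648  (c) BW = 1.845e+04 Hz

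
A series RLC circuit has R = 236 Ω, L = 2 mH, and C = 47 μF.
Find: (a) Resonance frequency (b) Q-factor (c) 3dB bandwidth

Step 1 — Resonance condition Im(Z)=0 gives ω₀ = 1/√(LC).
Step 2 — ω₀ = 1/√(0.002·4.7e-05) = 3262 rad/s.
Step 3 — f₀ = ω₀/(2π) = 519.1 Hz.
Step 4 — Series Q: Q = ω₀L/R = 3262·0.002/236 = 0.02764.
Step 5 — 3dB bandwidth: Δω = ω₀/Q = 1.18e+05 rad/s; BW = Δω/(2π) = 1.878e+04 Hz.

(a) f₀ = 519.1 Hz  (b) Q = 0.02764  (c) BW = 1.878e+04 Hz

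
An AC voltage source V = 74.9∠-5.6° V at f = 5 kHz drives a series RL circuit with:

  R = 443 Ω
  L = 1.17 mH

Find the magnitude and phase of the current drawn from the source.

Step 1 — Angular frequency: ω = 2π·f = 2π·5000 = 3.142e+04 rad/s.
Step 2 — Component impedances:
  R: Z = R = 443 Ω
  L: Z = jωL = j·3.142e+04·0.00117 = 0 + j36.76 Ω
Step 3 — Series combination: Z_total = R + L = 443 + j36.76 Ω = 444.5∠4.7° Ω.
Step 4 — Source phasor: V = 74.9∠-5.6° V = 74.54 - j7.309 V.
Step 5 — Ohm's law: I = V / Z_total = (74.54 - j7.309) / (443 + j36.76) = 0.1658 - j0.03025 A.
Step 6 — Convert to polar: |I| = 0.1685 A, ∠I = -10.3°.

I = 0.1685∠-10.3° A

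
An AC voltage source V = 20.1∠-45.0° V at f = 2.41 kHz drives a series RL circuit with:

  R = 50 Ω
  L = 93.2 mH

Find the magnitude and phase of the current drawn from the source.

Step 1 — Angular frequency: ω = 2π·f = 2π·2410 = 1.514e+04 rad/s.
Step 2 — Component impedances:
  R: Z = R = 50 Ω
  L: Z = jωL = j·1.514e+04·0.0932 = 0 + j1411 Ω
Step 3 — Series combination: Z_total = R + L = 50 + j1411 Ω = 1412∠88.0° Ω.
Step 4 — Source phasor: V = 20.1∠-45.0° V = 14.21 - j14.21 V.
Step 5 — Ohm's law: I = V / Z_total = (14.21 - j14.21) / (50 + j1411) = -0.009702 - j0.01041 A.
Step 6 — Convert to polar: |I| = 0.01423 A, ∠I = -133.0°.

I = 0.01423∠-133.0° A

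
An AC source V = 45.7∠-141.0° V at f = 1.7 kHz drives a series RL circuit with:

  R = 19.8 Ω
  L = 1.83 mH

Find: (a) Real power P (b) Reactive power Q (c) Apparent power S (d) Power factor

Step 1 — Angular frequency: ω = 2π·f = 2π·1700 = 1.068e+04 rad/s.
Step 2 — Component impedances:
  R: Z = R = 19.8 Ω
  L: Z = jωL = j·1.068e+04·0.00183 = 0 + j19.55 Ω
Step 3 — Series combination: Z_total = R + L = 19.8 + j19.55 Ω = 27.82∠44.6° Ω.
Step 4 — Source phasor: V = 45.7∠-141.0° V = -35.52 - j28.76 V.
Step 5 — Current: I = V / Z = -1.635 + j0.1612 A = 1.643∠174.4° A.
Step 6 — Complex power: S = V·I* = 53.42 + j52.74 VA.
Step 7 — Real power: P = Re(S) = 53.42 W.
Step 8 — Reactive power: Q = Im(S) = 52.74 VAR.
Step 9 — Apparent power: |S| = 75.06 VA.
Step 10 — Power factor: PF = P/|S| = 0.7116 (lagging).

(a) P = 53.42 W  (b) Q = 52.74 VAR  (c) S = 75.06 VA  (d) PF = 0.7116 (lagging)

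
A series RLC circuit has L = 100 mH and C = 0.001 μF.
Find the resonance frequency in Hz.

Step 1 — Resonance condition Im(Z)=0 gives ω₀ = 1/√(LC).
Step 2 — ω₀ = 1/√(0.1·1e-09) = 1e+05 rad/s.
Step 3 — f₀ = ω₀/(2π) = 1.592e+04 Hz.

f₀ = 1.592e+04 Hz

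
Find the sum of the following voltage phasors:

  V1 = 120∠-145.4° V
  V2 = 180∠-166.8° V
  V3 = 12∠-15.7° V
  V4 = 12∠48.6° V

Step 1 — Convert each phasor to rectangular form:
  V1 = 120·(cos(-145.4°) + j·sin(-145.4°)) = -98.78 - j68.14 V
  V2 = 180·(cos(-166.8°) + j·sin(-166.8°)) = -175.2 - j41.1 V
  V3 = 12·(cos(-15.7°) + j·sin(-15.7°)) = 11.55 - j3.247 V
  V4 = 12·(cos(48.6°) + j·sin(48.6°)) = 7.936 + j9.001 V
Step 2 — Sum components: V_total = -254.5 - j103.5 V.
Step 3 — Convert to polar: |V_total| = 274.8 V, ∠V_total = -157.9°.

V_total = 274.8∠-157.9° V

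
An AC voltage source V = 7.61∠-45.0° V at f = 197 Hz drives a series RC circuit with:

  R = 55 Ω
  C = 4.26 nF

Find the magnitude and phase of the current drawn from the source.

Step 1 — Angular frequency: ω = 2π·f = 2π·197 = 1238 rad/s.
Step 2 — Component impedances:
  R: Z = R = 55 Ω
  C: Z = 1/(jωC) = -j/(ω·C) = 0 - j1.896e+05 Ω
Step 3 — Series combination: Z_total = R + C = 55 - j1.896e+05 Ω = 1.896e+05∠-90.0° Ω.
Step 4 — Source phasor: V = 7.61∠-45.0° V = 5.381 - j5.381 V.
Step 5 — Ohm's law: I = V / Z_total = (5.381 - j5.381) / (55 - j1.896e+05) = 2.838e-05 + j2.837e-05 A.
Step 6 — Convert to polar: |I| = 4.013e-05 A, ∠I = 45.0°.

I = 4.013e-05∠45.0° A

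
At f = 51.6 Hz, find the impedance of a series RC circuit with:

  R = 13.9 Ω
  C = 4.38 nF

Step 1 — Angular frequency: ω = 2π·f = 2π·51.6 = 324.2 rad/s.
Step 2 — Component impedances:
  R: Z = R = 13.9 Ω
  C: Z = 1/(jωC) = -j/(ω·C) = 0 - j7.042e+05 Ω
Step 3 — Series combination: Z_total = R + C = 13.9 - j7.042e+05 Ω = 7.042e+05∠-90.0° Ω.

Z = 13.9 - j7.042e+05 Ω = 7.042e+05∠-90.0° Ω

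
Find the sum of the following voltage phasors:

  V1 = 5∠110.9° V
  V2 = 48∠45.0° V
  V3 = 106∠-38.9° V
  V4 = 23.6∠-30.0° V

Step 1 — Convert each phasor to rectangular form:
  V1 = 5·(cos(110.9°) + j·sin(110.9°)) = -1.784 + j4.671 V
  V2 = 48·(cos(45.0°) + j·sin(45.0°)) = 33.94 + j33.94 V
  V3 = 106·(cos(-38.9°) + j·sin(-38.9°)) = 82.49 - j66.56 V
  V4 = 23.6·(cos(-30.0°) + j·sin(-30.0°)) = 20.44 - j11.8 V
Step 2 — Sum components: V_total = 135.1 - j39.75 V.
Step 3 — Convert to polar: |V_total| = 140.8 V, ∠V_total = -16.4°.

V_total = 140.8∠-16.4° V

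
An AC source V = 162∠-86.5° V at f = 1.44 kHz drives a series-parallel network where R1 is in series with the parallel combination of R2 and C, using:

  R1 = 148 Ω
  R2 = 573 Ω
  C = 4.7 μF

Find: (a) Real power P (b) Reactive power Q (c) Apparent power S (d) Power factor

Step 1 — Angular frequency: ω = 2π·f = 2π·1440 = 9048 rad/s.
Step 2 — Component impedances:
  R1: Z = R = 148 Ω
  R2: Z = R = 573 Ω
  C: Z = 1/(jωC) = -j/(ω·C) = 0 - j23.52 Ω
Step 3 — Parallel branch: R2 || C = 1/(1/R2 + 1/C) = 0.9635 - j23.48 Ω.
Step 4 — Series with R1: Z_total = R1 + (R2 || C) = 149 - j23.48 Ω = 150.8∠-9.0° Ω.
Step 5 — Source phasor: V = 162∠-86.5° V = 9.89 - j161.7 V.
Step 6 — Current: I = V / Z = 0.2317 - j1.049 A = 1.074∠-77.5° A.
Step 7 — Complex power: S = V·I* = 171.9 - j27.09 VA.
Step 8 — Real power: P = Re(S) = 171.9 W.
Step 9 — Reactive power: Q = Im(S) = -27.09 VAR.
Step 10 — Apparent power: |S| = 174 VA.
Step 11 — Power factor: PF = P/|S| = 0.9878 (leading).

(a) P = 171.9 W  (b) Q = -27.09 VAR  (c) S = 174 VA  (d) PF = 0.9878 (leading)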